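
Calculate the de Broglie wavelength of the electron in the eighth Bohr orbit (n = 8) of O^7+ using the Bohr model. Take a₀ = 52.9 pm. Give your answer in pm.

332 pm

The Bohr quantisation condition is nλ = 2πr_n.
r_n = n²a₀/Z = 423 pm
λ = 2πr_n/n = 2π·423/8 = 332 pm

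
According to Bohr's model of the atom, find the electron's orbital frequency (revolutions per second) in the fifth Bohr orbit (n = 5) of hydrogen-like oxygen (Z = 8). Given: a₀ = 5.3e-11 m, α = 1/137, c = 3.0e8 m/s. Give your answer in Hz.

3.4e15 Hz

r = n²a₀/Z = 1.7e-10 m, v = Zαc/n = 3.5e6 m/s
f = v/(2πr) = 3.4e15 Hz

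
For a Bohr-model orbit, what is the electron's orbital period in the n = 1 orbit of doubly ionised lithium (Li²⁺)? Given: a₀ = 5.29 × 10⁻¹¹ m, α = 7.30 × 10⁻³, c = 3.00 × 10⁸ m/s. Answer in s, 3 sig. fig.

r = n²a₀/Z = 1²·5.29 × 10⁻¹¹/3 = 1.76 × 10⁻¹¹ m
v = Zαc/n = 3·0.00730·3.00 × 10⁸/1 = 6.57 × 10⁶ m/s
T = 2πr/v = 1.69 × 10⁻¹⁷ s

1.69 × 10⁻¹⁷ s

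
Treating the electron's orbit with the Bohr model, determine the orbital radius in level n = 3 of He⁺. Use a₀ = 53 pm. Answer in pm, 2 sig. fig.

240 pm

r_n = n²a₀/Z = 3² × 53 / 2
    = 9 × 53 / 2 = 240 pm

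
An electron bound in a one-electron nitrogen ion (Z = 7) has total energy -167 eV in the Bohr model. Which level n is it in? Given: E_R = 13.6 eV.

2

E_n = −E_R Z²/n² ⇒ n² = E_R Z²/(−E_n) = 13.6 × 7² / 167 ≈ 3.99
n = 2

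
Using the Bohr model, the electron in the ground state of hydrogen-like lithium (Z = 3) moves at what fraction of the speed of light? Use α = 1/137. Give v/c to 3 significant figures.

0.0219

v_n = Zαc/n, so v/c = Zα/n = 3 × 0.00730 / 1 = 0.0219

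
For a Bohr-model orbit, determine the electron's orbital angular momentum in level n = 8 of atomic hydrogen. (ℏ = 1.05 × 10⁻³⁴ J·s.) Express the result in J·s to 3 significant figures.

L_n = nℏ = 8 × 1.05 × 10⁻³⁴ = 8.40 × 10⁻³⁴ J·s

8.40 × 10⁻³⁴ J·s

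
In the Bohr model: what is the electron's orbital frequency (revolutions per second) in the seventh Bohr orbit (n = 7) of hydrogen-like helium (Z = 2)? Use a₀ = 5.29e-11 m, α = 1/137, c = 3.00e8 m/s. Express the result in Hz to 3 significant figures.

r = n²a₀/Z = 1.30e-9 m, v = Zαc/n = 6.26e5 m/s
f = v/(2πr) = 7.68e13 Hz

7.68e13 Hz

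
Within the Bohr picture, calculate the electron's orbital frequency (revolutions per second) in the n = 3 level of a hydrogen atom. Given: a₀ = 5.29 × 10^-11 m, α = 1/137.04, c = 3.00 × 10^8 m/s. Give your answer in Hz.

r = n²a₀/Z = 4.76 × 10^-10 m, v = Zαc/n = 7.30 × 10^5 m/s
f = v/(2πr) = 2.44 × 10^14 Hz

2.44 × 10^14 Hz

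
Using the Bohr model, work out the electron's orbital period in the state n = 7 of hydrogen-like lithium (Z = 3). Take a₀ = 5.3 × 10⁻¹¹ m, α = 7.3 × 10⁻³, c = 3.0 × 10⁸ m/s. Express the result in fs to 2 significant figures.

r = n²a₀/Z = 7²·5.3 × 10⁻¹¹/3 = 8.7 × 10⁻¹⁰ m
v = Zαc/n = 3·0.0073·3.0 × 10⁸/7 = 9.4 × 10⁵ m/s
T = 2πr/v = 5.8 × 10⁻¹⁵ s = 5.8 fs

5.8 fs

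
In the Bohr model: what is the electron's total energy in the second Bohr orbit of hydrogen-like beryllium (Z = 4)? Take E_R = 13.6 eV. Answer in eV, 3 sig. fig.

-54.4 eV

E_n = −E_R·Z²/n² = −13.6 × 4²/2² = -54.4 eV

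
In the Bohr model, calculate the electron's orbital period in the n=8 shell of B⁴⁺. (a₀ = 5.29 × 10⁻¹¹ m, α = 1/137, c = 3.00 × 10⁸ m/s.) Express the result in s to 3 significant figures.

3.11 × 10⁻¹⁵ s

r = n²a₀/Z = 8²·5.29 × 10⁻¹¹/5 = 6.77 × 10⁻¹⁰ m
v = Zαc/n = 5·0.00730·3.00 × 10⁸/8 = 1.37 × 10⁶ m/s
T = 2πr/v = 3.11 × 10⁻¹⁵ s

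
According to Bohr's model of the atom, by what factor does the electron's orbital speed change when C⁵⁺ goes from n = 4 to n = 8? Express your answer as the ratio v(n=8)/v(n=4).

1/2

v ∝ Z^1 · n^-1; with Z fixed, v ∝ n^-1.
v(n=8)/v(n=4) = (8/4)^-1 = 1/2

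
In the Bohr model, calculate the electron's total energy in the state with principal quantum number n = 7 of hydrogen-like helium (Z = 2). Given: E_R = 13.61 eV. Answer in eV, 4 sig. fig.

-1.111 eV

E_n = −E_R·Z²/n² = −13.61 × 2²/7² = -1.111 eV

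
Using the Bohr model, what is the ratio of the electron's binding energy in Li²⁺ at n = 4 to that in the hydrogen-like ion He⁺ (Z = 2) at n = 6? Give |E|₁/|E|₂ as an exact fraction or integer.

81/16

|E| ∝ Z^2 · n^-2
|E|₁/|E|₂ = (3/2)^2 · (4/6)^-2 = 81/16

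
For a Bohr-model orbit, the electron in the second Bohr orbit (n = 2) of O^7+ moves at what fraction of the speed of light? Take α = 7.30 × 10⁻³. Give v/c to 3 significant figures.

0.0292

v_n = Zαc/n, so v/c = Zα/n = 8 × 0.00730 / 2 = 0.0292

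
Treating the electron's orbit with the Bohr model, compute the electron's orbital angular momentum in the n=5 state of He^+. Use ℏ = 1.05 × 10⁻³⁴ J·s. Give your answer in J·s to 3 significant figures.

L_n = nℏ = 5 × 1.05 × 10⁻³⁴ = 5.25 × 10⁻³⁴ J·s

5.25 × 10⁻³⁴ J·s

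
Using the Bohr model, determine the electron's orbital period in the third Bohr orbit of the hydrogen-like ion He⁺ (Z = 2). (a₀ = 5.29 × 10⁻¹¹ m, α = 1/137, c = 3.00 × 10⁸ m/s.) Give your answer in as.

r = n²a₀/Z = 3²·5.29 × 10⁻¹¹/2 = 2.38 × 10⁻¹⁰ m
v = Zαc/n = 2·0.00730·3.00 × 10⁸/3 = 1.46 × 10⁶ m/s
T = 2πr/v = 1.02 × 10⁻¹⁵ s = 1020 as

1020 as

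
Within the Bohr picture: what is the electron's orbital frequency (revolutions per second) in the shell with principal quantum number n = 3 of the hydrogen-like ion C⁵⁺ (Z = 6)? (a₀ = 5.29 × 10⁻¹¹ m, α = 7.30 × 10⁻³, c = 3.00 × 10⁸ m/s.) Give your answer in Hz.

8.79 × 10¹⁵ Hz

r = n²a₀/Z = 7.94 × 10⁻¹¹ m, v = Zαc/n = 4.38 × 10⁶ m/s
f = v/(2πr) = 8.79 × 10¹⁵ Hz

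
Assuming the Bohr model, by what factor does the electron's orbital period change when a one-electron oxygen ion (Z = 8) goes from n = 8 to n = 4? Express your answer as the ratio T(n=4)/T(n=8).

1/8

T ∝ Z^-2 · n^3; with Z fixed, T ∝ n^3.
T(n=4)/T(n=8) = (4/8)^3 = 1/8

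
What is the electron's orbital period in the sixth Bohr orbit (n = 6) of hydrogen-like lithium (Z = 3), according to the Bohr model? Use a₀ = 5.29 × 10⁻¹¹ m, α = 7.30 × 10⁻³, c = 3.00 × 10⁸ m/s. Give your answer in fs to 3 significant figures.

3.64 fs

r = n²a₀/Z = 6²·5.29 × 10⁻¹¹/3 = 6.35 × 10⁻¹⁰ m
v = Zαc/n = 3·0.00730·3.00 × 10⁸/6 = 1.09 × 10⁶ m/s
T = 2πr/v = 3.64 × 10⁻¹⁵ s = 3.64 fs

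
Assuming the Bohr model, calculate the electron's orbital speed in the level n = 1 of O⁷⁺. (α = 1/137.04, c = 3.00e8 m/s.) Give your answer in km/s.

v_n = Zαc/n = 8 × 0.00730 × 3.00e8 / 1
    = 1.75e4 km/s

1.75e4 km/s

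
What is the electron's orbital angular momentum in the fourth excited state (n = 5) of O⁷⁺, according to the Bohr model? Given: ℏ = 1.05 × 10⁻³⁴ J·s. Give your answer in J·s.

L_n = nℏ = 5 × 1.05 × 10⁻³⁴ = 5.25 × 10⁻³⁴ J·s

5.25 × 10⁻³⁴ J·s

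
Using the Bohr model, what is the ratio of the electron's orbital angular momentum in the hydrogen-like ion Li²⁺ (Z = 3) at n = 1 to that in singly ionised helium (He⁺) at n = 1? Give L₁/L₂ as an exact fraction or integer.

L = nℏ is independent of Z.
L₁/L₂ = n₁/n₂ = 1/1 = 1

1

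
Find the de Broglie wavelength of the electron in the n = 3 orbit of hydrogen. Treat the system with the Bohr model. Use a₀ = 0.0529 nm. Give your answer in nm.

0.997 nm

The Bohr quantisation condition is nλ = 2πr_n.
r_n = n²a₀/Z = 0.476 nm
λ = 2πr_n/n = 2π·0.476/3 = 0.997 nm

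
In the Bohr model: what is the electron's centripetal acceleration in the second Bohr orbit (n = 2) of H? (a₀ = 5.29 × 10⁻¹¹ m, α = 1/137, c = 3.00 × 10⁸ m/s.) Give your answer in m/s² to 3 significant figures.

r = n²a₀/Z = 2.12 × 10⁻¹⁰ m, v = Zαc/n = 1.09 × 10⁶ m/s
a = v²/r = (1.09 × 10⁶)² / 2.12 × 10⁻¹⁰ = 5.67 × 10²¹ m/s²

5.67 × 10²¹ m/s²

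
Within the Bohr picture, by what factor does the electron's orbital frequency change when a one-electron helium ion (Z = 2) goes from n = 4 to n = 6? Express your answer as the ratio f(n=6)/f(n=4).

8/27

f ∝ Z^2 · n^-3; with Z fixed, f ∝ n^-3.
f(n=6)/f(n=4) = (6/4)^-3 = 8/27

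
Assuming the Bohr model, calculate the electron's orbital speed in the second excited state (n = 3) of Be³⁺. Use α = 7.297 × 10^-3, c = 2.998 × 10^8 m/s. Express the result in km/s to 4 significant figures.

2917 km/s

v_n = Zαc/n = 4 × 0.007297 × 2.998 × 10^8 / 3
    = 2917 km/s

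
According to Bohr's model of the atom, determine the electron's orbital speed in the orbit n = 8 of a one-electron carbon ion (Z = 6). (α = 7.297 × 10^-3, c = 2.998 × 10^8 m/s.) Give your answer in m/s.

v_n = Zαc/n = 6 × 0.007297 × 2.998 × 10^8 / 8
    = 1.641 × 10^6 m/s

1.641 × 10^6 m/s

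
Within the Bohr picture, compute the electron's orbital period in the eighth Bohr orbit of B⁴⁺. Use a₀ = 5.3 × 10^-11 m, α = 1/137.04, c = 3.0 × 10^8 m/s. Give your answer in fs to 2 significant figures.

3.1 fs

r = n²a₀/Z = 8²·5.3 × 10^-11/5 = 6.8 × 10^-10 m
v = Zαc/n = 5·0.0073·3.0 × 10^8/8 = 1.4 × 10^6 m/s
T = 2πr/v = 3.1 × 10^-15 s = 3.1 fs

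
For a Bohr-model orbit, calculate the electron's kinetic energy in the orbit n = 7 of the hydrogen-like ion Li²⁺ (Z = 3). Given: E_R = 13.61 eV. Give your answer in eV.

For a Coulomb orbit the virial theorem gives K = −E_n.
E_n = −E_R·Z²/n², so K = E_R·Z²/n² = 13.61 × 3²/7² = 2.500 eV

2.500 eV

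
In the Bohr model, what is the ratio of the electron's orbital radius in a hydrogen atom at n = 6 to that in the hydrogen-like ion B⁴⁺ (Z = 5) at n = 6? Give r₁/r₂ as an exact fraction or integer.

r ∝ Z^-1 · n^2
r₁/r₂ = (1/5)^-1 · (6/6)^2 = 5

5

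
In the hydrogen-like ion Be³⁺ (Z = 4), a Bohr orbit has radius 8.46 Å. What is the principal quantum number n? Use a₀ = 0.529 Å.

8

r_n = n²a₀/Z ⇒ n² = rZ/a₀ = 8.46 × 4 / 0.529 ≈ 63.97
n = 8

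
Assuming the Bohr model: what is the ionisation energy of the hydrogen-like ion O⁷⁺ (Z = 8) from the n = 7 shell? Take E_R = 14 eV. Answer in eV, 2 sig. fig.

E_n = −E_R·Z²/n² = −14 × 8²/7² eV = -18 eV
Ionisation energy = −E_n = 18 eV

18 eV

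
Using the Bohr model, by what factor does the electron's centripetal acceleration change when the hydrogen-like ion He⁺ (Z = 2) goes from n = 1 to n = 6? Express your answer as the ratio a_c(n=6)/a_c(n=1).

1/1296

a_c ∝ Z^3 · n^-4; with Z fixed, a_c ∝ n^-4.
a_c(n=6)/a_c(n=1) = (6/1)^-4 = 1/1296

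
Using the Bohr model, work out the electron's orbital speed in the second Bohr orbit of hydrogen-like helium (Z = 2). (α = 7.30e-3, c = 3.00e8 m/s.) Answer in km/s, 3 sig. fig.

2190 km/s

v_n = Zαc/n = 2 × 0.00730 × 3.00e8 / 2
    = 2190 km/s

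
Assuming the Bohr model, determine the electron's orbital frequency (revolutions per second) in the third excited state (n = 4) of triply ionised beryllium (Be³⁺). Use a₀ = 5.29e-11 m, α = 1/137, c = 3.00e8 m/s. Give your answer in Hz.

1.65e15 Hz

r = n²a₀/Z = 2.12e-10 m, v = Zαc/n = 2.19e6 m/s
f = v/(2πr) = 1.65e15 Hz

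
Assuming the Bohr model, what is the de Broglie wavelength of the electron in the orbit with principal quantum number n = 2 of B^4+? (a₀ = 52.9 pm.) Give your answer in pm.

133 pm

The Bohr quantisation condition is nλ = 2πr_n.
r_n = n²a₀/Z = 42.3 pm
λ = 2πr_n/n = 2π·42.3/2 = 133 pm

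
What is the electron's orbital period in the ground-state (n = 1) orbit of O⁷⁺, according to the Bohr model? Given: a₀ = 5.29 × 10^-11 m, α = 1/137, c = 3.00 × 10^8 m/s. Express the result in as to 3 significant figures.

2.37 as

r = n²a₀/Z = 1²·5.29 × 10^-11/8 = 6.61 × 10^-12 m
v = Zαc/n = 8·0.00730·3.00 × 10^8/1 = 1.75 × 10^7 m/s
T = 2πr/v = 2.37 × 10^-18 s = 2.37 as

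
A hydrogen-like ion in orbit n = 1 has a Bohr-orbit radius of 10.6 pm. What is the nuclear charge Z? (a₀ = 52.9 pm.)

r_n = n²a₀/Z ⇒ Z = n²a₀/r = 1² × 52.9 / 10.6 ≈ 4.99
Z = 5

5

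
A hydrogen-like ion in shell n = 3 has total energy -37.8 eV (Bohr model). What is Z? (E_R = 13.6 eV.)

E_n = −E_R Z²/n² ⇒ Z² = −E_n n²/E_R = 37.8 × 3² / 13.6 ≈ 25.01
Z = 5

5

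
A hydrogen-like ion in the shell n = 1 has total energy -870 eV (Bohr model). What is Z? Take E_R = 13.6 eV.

E_n = −E_R Z²/n² ⇒ Z² = −E_n n²/E_R = 870 × 1² / 13.6 ≈ 63.97
Z = 8

8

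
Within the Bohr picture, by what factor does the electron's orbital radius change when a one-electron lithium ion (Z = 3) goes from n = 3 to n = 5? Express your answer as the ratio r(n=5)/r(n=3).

r ∝ Z^-1 · n^2; with Z fixed, r ∝ n^2.
r(n=5)/r(n=3) = (5/3)^2 = 25/9

25/9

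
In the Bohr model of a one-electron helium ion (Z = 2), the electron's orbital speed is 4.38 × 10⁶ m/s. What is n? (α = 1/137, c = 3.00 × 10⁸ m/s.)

v_n = Zαc/n ⇒ n = Zαc/v = 2 × 0.00730 × 3.00 × 10⁸ / 4.38 × 10⁶ ≈ 1.00
n = 1

1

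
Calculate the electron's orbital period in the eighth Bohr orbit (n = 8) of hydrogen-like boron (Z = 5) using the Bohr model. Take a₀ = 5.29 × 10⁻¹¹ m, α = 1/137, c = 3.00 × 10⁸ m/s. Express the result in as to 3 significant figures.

r = n²a₀/Z = 8²·5.29 × 10⁻¹¹/5 = 6.77 × 10⁻¹⁰ m
v = Zαc/n = 5·0.00730·3.00 × 10⁸/8 = 1.37 × 10⁶ m/s
T = 2πr/v = 3.11 × 10⁻¹⁵ s = 3110 as

3110 as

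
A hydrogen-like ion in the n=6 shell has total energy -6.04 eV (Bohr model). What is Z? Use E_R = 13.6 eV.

E_n = −E_R Z²/n² ⇒ Z² = −E_n n²/E_R = 6.04 × 6² / 13.6 ≈ 15.99
Z = 4

4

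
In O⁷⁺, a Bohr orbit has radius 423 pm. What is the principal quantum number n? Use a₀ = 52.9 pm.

8

r_n = n²a₀/Z ⇒ n² = rZ/a₀ = 423 × 8 / 52.9 ≈ 63.97
n = 8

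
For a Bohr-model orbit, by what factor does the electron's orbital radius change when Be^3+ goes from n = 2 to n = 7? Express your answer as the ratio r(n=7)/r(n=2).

49/4

r ∝ Z^-1 · n^2; with Z fixed, r ∝ n^2.
r(n=7)/r(n=2) = (7/2)^2 = 49/4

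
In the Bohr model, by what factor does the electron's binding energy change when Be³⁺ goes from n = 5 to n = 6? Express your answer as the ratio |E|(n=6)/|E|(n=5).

25/36

|E| ∝ Z^2 · n^-2; with Z fixed, |E| ∝ n^-2.
|E|(n=6)/|E|(n=5) = (6/5)^-2 = 25/36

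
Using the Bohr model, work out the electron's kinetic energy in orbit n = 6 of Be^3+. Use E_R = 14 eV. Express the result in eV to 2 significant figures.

6.2 eV

For a Coulomb orbit the virial theorem gives K = −E_n.
E_n = −E_R·Z²/n², so K = E_R·Z²/n² = 14 × 4²/6² = 6.2 eV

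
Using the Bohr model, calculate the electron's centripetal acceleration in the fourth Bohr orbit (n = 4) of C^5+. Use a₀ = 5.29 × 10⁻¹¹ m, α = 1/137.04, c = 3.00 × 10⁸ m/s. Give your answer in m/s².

7.64 × 10²² m/s²

r = n²a₀/Z = 1.41 × 10⁻¹⁰ m, v = Zαc/n = 3.28 × 10⁶ m/s
a = v²/r = (3.28 × 10⁶)² / 1.41 × 10⁻¹⁰ = 7.64 × 10²² m/s²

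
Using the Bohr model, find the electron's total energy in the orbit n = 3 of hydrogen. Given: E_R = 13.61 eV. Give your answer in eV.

-1.512 eV

E_n = −E_R·Z²/n² = −13.61 × 1²/3² = -1.512 eV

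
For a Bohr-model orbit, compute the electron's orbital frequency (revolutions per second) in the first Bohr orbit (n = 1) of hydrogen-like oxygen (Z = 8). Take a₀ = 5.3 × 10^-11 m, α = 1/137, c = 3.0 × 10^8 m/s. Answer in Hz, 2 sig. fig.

4.2 × 10^17 Hz

r = n²a₀/Z = 6.6 × 10^-12 m, v = Zαc/n = 1.8 × 10^7 m/s
f = v/(2πr) = 4.2 × 10^17 Hz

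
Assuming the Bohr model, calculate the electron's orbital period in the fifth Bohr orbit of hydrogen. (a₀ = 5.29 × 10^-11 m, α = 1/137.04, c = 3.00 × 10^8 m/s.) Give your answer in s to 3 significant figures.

1.90 × 10^-14 s

r = n²a₀/Z = 5²·5.29 × 10^-11/1 = 1.32 × 10^-9 m
v = Zαc/n = 1·0.00730·3.00 × 10^8/5 = 4.38 × 10^5 m/s
T = 2πr/v = 1.90 × 10^-14 s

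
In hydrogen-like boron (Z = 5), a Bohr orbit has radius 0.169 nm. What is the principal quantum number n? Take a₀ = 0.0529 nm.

r_n = n²a₀/Z ⇒ n² = rZ/a₀ = 0.169 × 5 / 0.0529 ≈ 15.97
n = 4

4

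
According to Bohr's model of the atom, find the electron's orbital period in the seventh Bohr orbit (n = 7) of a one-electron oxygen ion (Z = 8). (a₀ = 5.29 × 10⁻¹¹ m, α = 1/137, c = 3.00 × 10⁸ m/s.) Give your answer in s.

8.13 × 10⁻¹⁶ s

r = n²a₀/Z = 7²·5.29 × 10⁻¹¹/8 = 3.24 × 10⁻¹⁰ m
v = Zαc/n = 8·0.00730·3.00 × 10⁸/7 = 2.50 × 10⁶ m/s
T = 2πr/v = 8.13 × 10⁻¹⁶ s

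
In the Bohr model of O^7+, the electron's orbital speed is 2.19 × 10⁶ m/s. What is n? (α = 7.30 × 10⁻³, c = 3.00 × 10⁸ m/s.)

v_n = Zαc/n ⇒ n = Zαc/v = 8 × 0.00730 × 3.00 × 10⁸ / 2.19 × 10⁶ ≈ 8.00
n = 8

8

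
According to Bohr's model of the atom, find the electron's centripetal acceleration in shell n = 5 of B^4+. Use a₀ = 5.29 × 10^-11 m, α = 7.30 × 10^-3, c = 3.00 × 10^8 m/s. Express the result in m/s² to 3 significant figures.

1.81 × 10^22 m/s²

r = n²a₀/Z = 2.64 × 10^-10 m, v = Zαc/n = 2.19 × 10^6 m/s
a = v²/r = (2.19 × 10^6)² / 2.64 × 10^-10 = 1.81 × 10^22 m/s²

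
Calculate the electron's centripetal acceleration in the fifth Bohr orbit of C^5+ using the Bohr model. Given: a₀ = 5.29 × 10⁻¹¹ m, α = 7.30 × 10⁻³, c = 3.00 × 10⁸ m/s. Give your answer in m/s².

3.13 × 10²² m/s²

r = n²a₀/Z = 2.20 × 10⁻¹⁰ m, v = Zαc/n = 2.63 × 10⁶ m/s
a = v²/r = (2.63 × 10⁶)² / 2.20 × 10⁻¹⁰ = 3.13 × 10²² m/s²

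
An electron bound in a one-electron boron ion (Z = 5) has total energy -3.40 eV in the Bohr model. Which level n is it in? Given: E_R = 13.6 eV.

E_n = −E_R Z²/n² ⇒ n² = E_R Z²/(−E_n) = 13.6 × 5² / 3.40 ≈ 100.00
n = 10

10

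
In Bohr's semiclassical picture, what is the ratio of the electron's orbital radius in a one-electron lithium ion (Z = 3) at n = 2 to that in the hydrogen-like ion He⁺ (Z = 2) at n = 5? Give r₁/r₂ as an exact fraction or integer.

r ∝ Z^-1 · n^2
r₁/r₂ = (3/2)^-1 · (2/5)^2 = 8/75

8/75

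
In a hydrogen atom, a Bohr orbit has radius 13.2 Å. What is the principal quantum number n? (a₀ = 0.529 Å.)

5

r_n = n²a₀/Z ⇒ n² = rZ/a₀ = 13.2 × 1 / 0.529 ≈ 24.95
n = 5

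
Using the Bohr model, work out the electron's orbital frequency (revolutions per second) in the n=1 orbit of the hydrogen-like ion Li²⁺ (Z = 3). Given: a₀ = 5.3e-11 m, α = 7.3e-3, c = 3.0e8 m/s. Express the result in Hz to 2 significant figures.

5.9e16 Hz

r = n²a₀/Z = 1.8e-11 m, v = Zαc/n = 6.6e6 m/s
f = v/(2πr) = 5.9e16 Hz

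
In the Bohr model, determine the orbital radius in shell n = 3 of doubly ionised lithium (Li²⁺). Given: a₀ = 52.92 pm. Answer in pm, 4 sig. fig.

r_n = n²a₀/Z = 3² × 52.92 / 3
    = 9 × 52.92 / 3 = 158.8 pm

158.8 pm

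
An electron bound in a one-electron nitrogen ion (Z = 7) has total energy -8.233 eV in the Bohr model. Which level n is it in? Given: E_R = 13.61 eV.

9

E_n = −E_R Z²/n² ⇒ n² = E_R Z²/(−E_n) = 13.61 × 7² / 8.233 ≈ 81.00
n = 9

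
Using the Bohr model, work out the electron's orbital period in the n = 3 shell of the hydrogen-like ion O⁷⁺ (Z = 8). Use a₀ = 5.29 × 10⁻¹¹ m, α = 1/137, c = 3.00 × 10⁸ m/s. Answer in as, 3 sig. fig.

r = n²a₀/Z = 3²·5.29 × 10⁻¹¹/8 = 5.95 × 10⁻¹¹ m
v = Zαc/n = 8·0.00730·3.00 × 10⁸/3 = 5.84 × 10⁶ m/s
T = 2πr/v = 6.40 × 10⁻¹⁷ s = 64.0 as

64.0 as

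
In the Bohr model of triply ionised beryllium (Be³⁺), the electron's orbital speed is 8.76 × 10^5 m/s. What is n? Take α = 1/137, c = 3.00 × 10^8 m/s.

10

v_n = Zαc/n ⇒ n = Zαc/v = 4 × 0.00730 × 3.00 × 10^8 / 8.76 × 10^5 ≈ 10.00
n = 10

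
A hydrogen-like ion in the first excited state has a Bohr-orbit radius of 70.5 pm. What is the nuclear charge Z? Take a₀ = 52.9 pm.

3

r_n = n²a₀/Z ⇒ Z = n²a₀/r = 2² × 52.9 / 70.5 ≈ 3.00
Z = 3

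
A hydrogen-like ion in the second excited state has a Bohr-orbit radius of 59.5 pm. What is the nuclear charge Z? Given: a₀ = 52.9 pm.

8

r_n = n²a₀/Z ⇒ Z = n²a₀/r = 3² × 52.9 / 59.5 ≈ 8.00
Z = 8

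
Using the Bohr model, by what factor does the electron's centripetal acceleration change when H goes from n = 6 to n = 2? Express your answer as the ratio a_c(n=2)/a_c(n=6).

81

a_c ∝ Z^3 · n^-4; with Z fixed, a_c ∝ n^-4.
a_c(n=2)/a_c(n=6) = (2/6)^-4 = 81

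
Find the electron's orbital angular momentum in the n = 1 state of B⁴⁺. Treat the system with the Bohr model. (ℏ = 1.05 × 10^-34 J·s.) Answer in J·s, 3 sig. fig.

L_n = nℏ = 1 × 1.05 × 10^-34 = 1.05 × 10^-34 J·s

1.05 × 10^-34 J·s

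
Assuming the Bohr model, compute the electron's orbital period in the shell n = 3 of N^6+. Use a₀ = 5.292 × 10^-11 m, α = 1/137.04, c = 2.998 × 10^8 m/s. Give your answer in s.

r = n²a₀/Z = 3²·5.292 × 10^-11/7 = 6.804 × 10^-11 m
v = Zαc/n = 7·0.007297·2.998 × 10^8/3 = 5.105 × 10^6 m/s
T = 2πr/v = 8.375 × 10^-17 s

8.375 × 10^-17 s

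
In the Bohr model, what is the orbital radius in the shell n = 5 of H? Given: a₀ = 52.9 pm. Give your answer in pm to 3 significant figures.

1320 pm

r_n = n²a₀/Z = 5² × 52.9 / 1
    = 25 × 52.9 / 1 = 1320 pm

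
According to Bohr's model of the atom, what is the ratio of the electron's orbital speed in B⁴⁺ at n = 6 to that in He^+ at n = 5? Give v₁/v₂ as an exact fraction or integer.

25/12

v ∝ Z^1 · n^-1
v₁/v₂ = (5/2)^1 · (6/5)^-1 = 25/12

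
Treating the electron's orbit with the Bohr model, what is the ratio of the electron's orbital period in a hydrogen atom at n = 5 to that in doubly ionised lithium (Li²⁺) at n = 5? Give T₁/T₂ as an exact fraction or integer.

T ∝ Z^-2 · n^3
T₁/T₂ = (1/3)^-2 · (5/5)^3 = 9

9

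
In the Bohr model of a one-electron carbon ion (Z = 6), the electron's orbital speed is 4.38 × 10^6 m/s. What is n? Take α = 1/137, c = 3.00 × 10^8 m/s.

v_n = Zαc/n ⇒ n = Zαc/v = 6 × 0.00730 × 3.00 × 10^8 / 4.38 × 10^6 ≈ 3.00
n = 3

3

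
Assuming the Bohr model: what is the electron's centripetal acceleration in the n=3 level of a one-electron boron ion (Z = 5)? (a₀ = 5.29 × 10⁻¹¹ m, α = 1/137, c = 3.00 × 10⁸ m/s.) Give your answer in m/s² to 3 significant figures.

1.40 × 10²³ m/s²

r = n²a₀/Z = 9.52 × 10⁻¹¹ m, v = Zαc/n = 3.65 × 10⁶ m/s
a = v²/r = (3.65 × 10⁶)² / 9.52 × 10⁻¹¹ = 1.40 × 10²³ m/s²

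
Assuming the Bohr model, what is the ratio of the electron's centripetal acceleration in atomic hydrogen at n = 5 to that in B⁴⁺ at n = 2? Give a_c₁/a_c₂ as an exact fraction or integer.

16/78125

a_c ∝ Z^3 · n^-4
a_c₁/a_c₂ = (1/5)^3 · (5/2)^-4 = 16/78125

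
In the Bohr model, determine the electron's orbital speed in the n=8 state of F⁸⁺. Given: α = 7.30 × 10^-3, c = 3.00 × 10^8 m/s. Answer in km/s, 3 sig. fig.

2460 km/s

v_n = Zαc/n = 9 × 0.00730 × 3.00 × 10^8 / 8
    = 2460 km/s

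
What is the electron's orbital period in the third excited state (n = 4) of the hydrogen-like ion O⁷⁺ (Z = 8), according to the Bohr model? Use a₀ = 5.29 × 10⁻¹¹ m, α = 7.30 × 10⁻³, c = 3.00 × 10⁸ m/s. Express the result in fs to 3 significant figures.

r = n²a₀/Z = 4²·5.29 × 10⁻¹¹/8 = 1.06 × 10⁻¹⁰ m
v = Zαc/n = 8·0.00730·3.00 × 10⁸/4 = 4.38 × 10⁶ m/s
T = 2πr/v = 1.52 × 10⁻¹⁶ s = 0.152 fs

0.152 fs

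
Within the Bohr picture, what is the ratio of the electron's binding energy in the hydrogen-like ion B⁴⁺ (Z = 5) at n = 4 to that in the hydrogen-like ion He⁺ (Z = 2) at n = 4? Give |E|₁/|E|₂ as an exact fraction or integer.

|E| ∝ Z^2 · n^-2
|E|₁/|E|₂ = (5/2)^2 · (4/4)^-2 = 25/4

25/4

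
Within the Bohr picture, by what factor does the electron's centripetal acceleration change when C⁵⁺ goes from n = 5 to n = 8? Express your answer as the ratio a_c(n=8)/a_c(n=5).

a_c ∝ Z^3 · n^-4; with Z fixed, a_c ∝ n^-4.
a_c(n=8)/a_c(n=5) = (8/5)^-4 = 625/4096

625/4096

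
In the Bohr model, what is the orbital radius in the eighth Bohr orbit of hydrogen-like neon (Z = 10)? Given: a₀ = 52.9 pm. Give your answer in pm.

r_n = n²a₀/Z = 8² × 52.9 / 10
    = 64 × 52.9 / 10 = 339 pm

339 pm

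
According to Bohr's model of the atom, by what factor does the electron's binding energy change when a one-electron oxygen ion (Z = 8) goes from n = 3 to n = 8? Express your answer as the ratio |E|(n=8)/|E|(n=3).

9/64

|E| ∝ Z^2 · n^-2; with Z fixed, |E| ∝ n^-2.
|E|(n=8)/|E|(n=3) = (8/3)^-2 = 9/64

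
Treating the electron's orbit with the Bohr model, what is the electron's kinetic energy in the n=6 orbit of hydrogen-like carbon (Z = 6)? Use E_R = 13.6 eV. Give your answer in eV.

For a Coulomb orbit the virial theorem gives K = −E_n.
E_n = −E_R·Z²/n², so K = E_R·Z²/n² = 13.6 × 6²/6² = 13.6 eV

13.6 eV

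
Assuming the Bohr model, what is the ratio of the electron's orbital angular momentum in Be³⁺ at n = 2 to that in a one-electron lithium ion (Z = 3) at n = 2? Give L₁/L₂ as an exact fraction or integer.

1

L = nℏ is independent of Z.
L₁/L₂ = n₁/n₂ = 2/2 = 1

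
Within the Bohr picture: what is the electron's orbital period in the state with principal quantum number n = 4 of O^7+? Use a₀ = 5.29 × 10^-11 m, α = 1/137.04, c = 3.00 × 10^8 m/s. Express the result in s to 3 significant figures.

1.52 × 10^-16 s

r = n²a₀/Z = 4²·5.29 × 10^-11/8 = 1.06 × 10^-10 m
v = Zαc/n = 8·0.00730·3.00 × 10^8/4 = 4.38 × 10^6 m/s
T = 2πr/v = 1.52 × 10^-16 s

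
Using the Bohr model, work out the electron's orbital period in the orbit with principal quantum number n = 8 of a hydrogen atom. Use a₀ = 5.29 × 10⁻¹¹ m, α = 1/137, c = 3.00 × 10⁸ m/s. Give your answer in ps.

r = n²a₀/Z = 8²·5.29 × 10⁻¹¹/1 = 3.39 × 10⁻⁹ m
v = Zαc/n = 1·0.00730·3.00 × 10⁸/8 = 2.74 × 10⁵ m/s
T = 2πr/v = 7.77 × 10⁻¹⁴ s = 0.0777 ps

0.0777 ps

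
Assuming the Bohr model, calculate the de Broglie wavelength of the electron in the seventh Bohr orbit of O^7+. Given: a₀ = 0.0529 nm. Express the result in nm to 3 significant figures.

The Bohr quantisation condition is nλ = 2πr_n.
r_n = n²a₀/Z = 0.324 nm
λ = 2πr_n/n = 2π·0.324/7 = 0.291 nm

0.291 nm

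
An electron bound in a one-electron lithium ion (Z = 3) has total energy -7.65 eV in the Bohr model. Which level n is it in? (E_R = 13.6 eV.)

E_n = −E_R Z²/n² ⇒ n² = E_R Z²/(−E_n) = 13.6 × 3² / 7.65 ≈ 16.00
n = 4

4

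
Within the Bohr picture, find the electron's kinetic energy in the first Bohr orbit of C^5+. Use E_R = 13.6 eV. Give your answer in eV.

For a Coulomb orbit the virial theorem gives K = −E_n.
E_n = −E_R·Z²/n², so K = E_R·Z²/n² = 13.6 × 6²/1² = 490 eV

490 eV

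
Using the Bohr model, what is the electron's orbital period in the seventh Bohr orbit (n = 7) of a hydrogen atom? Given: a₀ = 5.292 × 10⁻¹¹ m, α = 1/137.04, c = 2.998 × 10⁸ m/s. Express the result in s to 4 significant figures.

r = n²a₀/Z = 7²·5.292 × 10⁻¹¹/1 = 2.593 × 10⁻⁹ m
v = Zαc/n = 1·0.007297·2.998 × 10⁸/7 = 3.125 × 10⁵ m/s
T = 2πr/v = 5.213 × 10⁻¹⁴ s

5.213 × 10⁻¹⁴ s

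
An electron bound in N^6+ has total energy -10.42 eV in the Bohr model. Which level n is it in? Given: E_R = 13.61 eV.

8

E_n = −E_R Z²/n² ⇒ n² = E_R Z²/(−E_n) = 13.61 × 7² / 10.42 ≈ 64.00
n = 8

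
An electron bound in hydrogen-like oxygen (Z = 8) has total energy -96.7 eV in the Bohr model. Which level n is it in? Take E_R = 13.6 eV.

E_n = −E_R Z²/n² ⇒ n² = E_R Z²/(−E_n) = 13.6 × 8² / 96.7 ≈ 9.00
n = 3

3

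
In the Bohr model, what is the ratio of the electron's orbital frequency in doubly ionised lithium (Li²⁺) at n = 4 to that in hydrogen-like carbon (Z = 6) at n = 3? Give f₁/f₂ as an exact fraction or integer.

f ∝ Z^2 · n^-3
f₁/f₂ = (3/6)^2 · (4/3)^-3 = 27/256

27/256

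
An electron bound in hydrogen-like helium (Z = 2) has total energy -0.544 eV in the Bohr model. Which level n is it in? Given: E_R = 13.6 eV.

10

E_n = −E_R Z²/n² ⇒ n² = E_R Z²/(−E_n) = 13.6 × 2² / 0.544 ≈ 100.00
n = 10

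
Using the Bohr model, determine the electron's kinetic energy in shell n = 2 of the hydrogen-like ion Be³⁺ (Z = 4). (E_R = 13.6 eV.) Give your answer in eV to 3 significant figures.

54.4 eV

For a Coulomb orbit the virial theorem gives K = −E_n.
E_n = −E_R·Z²/n², so K = E_R·Z²/n² = 13.6 × 4²/2² = 54.4 eV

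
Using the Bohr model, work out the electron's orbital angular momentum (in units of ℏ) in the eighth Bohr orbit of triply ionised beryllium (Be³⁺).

8

L_n = nℏ, so L/ℏ = n = 8.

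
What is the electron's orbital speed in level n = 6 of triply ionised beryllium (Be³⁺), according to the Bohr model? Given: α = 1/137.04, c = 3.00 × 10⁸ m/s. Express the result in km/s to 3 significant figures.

v_n = Zαc/n = 4 × 0.00730 × 3.00 × 10⁸ / 6
    = 1460 km/s

1460 km/s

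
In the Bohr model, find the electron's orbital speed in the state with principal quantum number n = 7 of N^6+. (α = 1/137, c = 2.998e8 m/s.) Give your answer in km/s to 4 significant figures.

2188 km/s

v_n = Zαc/n = 7 × 0.007299 × 2.998e8 / 7
    = 2188 km/s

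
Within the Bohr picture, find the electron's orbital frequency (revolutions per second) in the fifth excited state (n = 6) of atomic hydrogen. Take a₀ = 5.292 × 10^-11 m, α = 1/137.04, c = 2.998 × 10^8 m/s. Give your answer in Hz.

r = n²a₀/Z = 1.905 × 10^-9 m, v = Zαc/n = 3.646 × 10^5 m/s
f = v/(2πr) = 3.046 × 10^13 Hz

3.046 × 10^13 Hz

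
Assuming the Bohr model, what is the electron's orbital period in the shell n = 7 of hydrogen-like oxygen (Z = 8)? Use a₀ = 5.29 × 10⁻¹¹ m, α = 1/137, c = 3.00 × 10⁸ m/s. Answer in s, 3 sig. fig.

r = n²a₀/Z = 7²·5.29 × 10⁻¹¹/8 = 3.24 × 10⁻¹⁰ m
v = Zαc/n = 8·0.00730·3.00 × 10⁸/7 = 2.50 × 10⁶ m/s
T = 2πr/v = 8.13 × 10⁻¹⁶ s

8.13 × 10⁻¹⁶ s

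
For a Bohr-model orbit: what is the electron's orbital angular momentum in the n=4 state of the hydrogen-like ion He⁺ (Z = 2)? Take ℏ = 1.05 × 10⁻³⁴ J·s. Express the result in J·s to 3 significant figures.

L_n = nℏ = 4 × 1.05 × 10⁻³⁴ = 4.20 × 10⁻³⁴ J·s

4.20 × 10⁻³⁴ J·s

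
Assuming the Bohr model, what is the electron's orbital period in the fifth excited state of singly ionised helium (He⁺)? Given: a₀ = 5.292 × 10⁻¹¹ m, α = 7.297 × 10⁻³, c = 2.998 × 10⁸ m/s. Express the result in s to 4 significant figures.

r = n²a₀/Z = 6²·5.292 × 10⁻¹¹/2 = 9.526 × 10⁻¹⁰ m
v = Zαc/n = 2·0.007297·2.998 × 10⁸/6 = 7.292 × 10⁵ m/s
T = 2πr/v = 8.208 × 10⁻¹⁵ s

8.208 × 10⁻¹⁵ s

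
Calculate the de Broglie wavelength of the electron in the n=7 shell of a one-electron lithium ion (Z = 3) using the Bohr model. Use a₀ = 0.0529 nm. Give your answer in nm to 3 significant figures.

0.776 nm

The Bohr quantisation condition is nλ = 2πr_n.
r_n = n²a₀/Z = 0.864 nm
λ = 2πr_n/n = 2π·0.864/7 = 0.776 nm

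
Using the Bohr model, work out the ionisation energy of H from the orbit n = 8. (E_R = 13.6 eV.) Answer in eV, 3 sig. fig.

0.212 eV

E_n = −E_R·Z²/n² = −13.6 × 1²/8² eV = -0.212 eV
Ionisation energy = −E_n = 0.212 eV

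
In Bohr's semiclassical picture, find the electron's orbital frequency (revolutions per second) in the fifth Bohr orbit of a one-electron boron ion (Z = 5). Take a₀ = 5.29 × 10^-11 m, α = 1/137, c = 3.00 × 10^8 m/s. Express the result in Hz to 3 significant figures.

r = n²a₀/Z = 2.64 × 10^-10 m, v = Zαc/n = 2.19 × 10^6 m/s
f = v/(2πr) = 1.32 × 10^15 Hz

1.32 × 10^15 Hz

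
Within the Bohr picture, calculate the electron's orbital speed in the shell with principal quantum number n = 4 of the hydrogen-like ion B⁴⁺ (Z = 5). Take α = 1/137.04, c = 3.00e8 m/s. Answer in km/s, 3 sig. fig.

2740 km/s

v_n = Zαc/n = 5 × 0.00730 × 3.00e8 / 4
    = 2740 km/s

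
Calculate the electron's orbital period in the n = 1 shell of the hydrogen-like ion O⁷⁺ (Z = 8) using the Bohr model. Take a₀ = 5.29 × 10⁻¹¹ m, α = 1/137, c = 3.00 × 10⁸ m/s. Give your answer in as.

2.37 as

r = n²a₀/Z = 1²·5.29 × 10⁻¹¹/8 = 6.61 × 10⁻¹² m
v = Zαc/n = 8·0.00730·3.00 × 10⁸/1 = 1.75 × 10⁷ m/s
T = 2πr/v = 2.37 × 10⁻¹⁸ s = 2.37 as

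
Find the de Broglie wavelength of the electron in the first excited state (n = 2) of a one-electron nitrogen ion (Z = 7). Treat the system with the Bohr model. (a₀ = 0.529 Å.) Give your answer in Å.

0.950 Å

The Bohr quantisation condition is nλ = 2πr_n.
r_n = n²a₀/Z = 0.302 Å
λ = 2πr_n/n = 2π·0.302/2 = 0.950 Å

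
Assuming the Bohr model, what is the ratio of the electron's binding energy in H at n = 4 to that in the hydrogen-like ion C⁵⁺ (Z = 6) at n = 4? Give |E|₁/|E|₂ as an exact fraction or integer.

1/36

|E| ∝ Z^2 · n^-2
|E|₁/|E|₂ = (1/6)^2 · (4/4)^-2 = 1/36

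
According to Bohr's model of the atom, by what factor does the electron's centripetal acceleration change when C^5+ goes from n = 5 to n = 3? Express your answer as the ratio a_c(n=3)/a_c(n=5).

625/81

a_c ∝ Z^3 · n^-4; with Z fixed, a_c ∝ n^-4.
a_c(n=3)/a_c(n=5) = (3/5)^-4 = 625/81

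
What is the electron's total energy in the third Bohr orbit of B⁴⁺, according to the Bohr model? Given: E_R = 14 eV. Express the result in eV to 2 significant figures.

E_n = −E_R·Z²/n² = −14 × 5²/3² = -39 eV

-39 eV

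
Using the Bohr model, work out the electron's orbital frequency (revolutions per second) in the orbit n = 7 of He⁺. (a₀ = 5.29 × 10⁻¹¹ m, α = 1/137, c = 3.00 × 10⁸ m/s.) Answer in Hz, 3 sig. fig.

r = n²a₀/Z = 1.30 × 10⁻⁹ m, v = Zαc/n = 6.26 × 10⁵ m/s
f = v/(2πr) = 7.68 × 10¹³ Hz

7.68 × 10¹³ Hz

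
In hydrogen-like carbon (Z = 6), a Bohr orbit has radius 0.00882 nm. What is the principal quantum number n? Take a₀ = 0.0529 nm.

1

r_n = n²a₀/Z ⇒ n² = rZ/a₀ = 0.00882 × 6 / 0.0529 ≈ 1.00
n = 1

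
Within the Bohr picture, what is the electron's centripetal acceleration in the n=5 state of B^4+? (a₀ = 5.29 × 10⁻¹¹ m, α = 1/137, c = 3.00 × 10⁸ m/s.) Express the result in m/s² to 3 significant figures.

r = n²a₀/Z = 2.64 × 10⁻¹⁰ m, v = Zαc/n = 2.19 × 10⁶ m/s
a = v²/r = (2.19 × 10⁶)² / 2.64 × 10⁻¹⁰ = 1.81 × 10²² m/s²

1.81 × 10²² m/s²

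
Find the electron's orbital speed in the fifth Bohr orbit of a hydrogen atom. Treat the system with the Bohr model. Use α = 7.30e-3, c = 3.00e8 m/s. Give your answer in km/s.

438 km/s

v_n = Zαc/n = 1 × 0.00730 × 3.00e8 / 5
    = 438 km/s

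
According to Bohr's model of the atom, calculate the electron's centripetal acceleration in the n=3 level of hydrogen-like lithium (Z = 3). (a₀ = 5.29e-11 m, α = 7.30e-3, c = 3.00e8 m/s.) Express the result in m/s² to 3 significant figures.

r = n²a₀/Z = 1.59e-10 m, v = Zαc/n = 2.19e6 m/s
a = v²/r = (2.19e6)² / 1.59e-10 = 3.02e22 m/s²

3.02e22 m/s²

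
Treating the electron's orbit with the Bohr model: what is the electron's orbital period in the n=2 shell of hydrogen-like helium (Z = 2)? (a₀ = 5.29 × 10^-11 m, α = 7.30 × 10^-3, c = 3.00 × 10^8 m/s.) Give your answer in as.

r = n²a₀/Z = 2²·5.29 × 10^-11/2 = 1.06 × 10^-10 m
v = Zαc/n = 2·0.00730·3.00 × 10^8/2 = 2.19 × 10^6 m/s
T = 2πr/v = 3.04 × 10^-16 s = 304 as

304 as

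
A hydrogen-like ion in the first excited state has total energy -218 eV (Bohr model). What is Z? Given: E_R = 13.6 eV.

8

E_n = −E_R Z²/n² ⇒ Z² = −E_n n²/E_R = 218 × 2² / 13.6 ≈ 64.12
Z = 8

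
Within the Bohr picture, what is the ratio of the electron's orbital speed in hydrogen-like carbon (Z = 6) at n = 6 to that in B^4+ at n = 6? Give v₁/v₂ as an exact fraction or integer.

v ∝ Z^1 · n^-1
v₁/v₂ = (6/5)^1 · (6/6)^-1 = 6/5

6/5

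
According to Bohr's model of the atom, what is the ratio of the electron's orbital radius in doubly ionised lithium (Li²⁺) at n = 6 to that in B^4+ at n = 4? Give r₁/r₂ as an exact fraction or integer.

r ∝ Z^-1 · n^2
r₁/r₂ = (3/5)^-1 · (6/4)^2 = 15/4

15/4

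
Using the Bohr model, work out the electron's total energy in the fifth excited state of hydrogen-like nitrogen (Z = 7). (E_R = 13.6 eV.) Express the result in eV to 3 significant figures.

E_n = −E_R·Z²/n² = −13.6 × 7²/6² = -18.5 eV

-18.5 eV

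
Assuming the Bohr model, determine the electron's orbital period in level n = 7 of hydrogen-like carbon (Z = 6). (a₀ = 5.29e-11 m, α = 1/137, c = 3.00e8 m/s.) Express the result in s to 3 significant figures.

r = n²a₀/Z = 7²·5.29e-11/6 = 4.32e-10 m
v = Zαc/n = 6·0.00730·3.00e8/7 = 1.88e6 m/s
T = 2πr/v = 1.45e-15 s

1.45e-15 s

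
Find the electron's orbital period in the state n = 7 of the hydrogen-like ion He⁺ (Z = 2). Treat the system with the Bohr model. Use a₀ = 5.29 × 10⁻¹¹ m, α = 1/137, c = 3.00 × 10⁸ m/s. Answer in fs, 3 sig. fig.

r = n²a₀/Z = 7²·5.29 × 10⁻¹¹/2 = 1.30 × 10⁻⁹ m
v = Zαc/n = 2·0.00730·3.00 × 10⁸/7 = 6.26 × 10⁵ m/s
T = 2πr/v = 1.30 × 10⁻¹⁴ s = 13.0 fs

13.0 fs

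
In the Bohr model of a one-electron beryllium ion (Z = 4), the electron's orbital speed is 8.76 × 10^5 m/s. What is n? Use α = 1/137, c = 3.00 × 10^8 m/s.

v_n = Zαc/n ⇒ n = Zαc/v = 4 × 0.00730 × 3.00 × 10^8 / 8.76 × 10^5 ≈ 10.00
n = 10

10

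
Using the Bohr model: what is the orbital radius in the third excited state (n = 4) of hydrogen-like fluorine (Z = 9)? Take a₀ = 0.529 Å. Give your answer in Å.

0.940 Å

r_n = n²a₀/Z = 4² × 0.529 / 9
    = 16 × 0.529 / 9 = 0.940 Å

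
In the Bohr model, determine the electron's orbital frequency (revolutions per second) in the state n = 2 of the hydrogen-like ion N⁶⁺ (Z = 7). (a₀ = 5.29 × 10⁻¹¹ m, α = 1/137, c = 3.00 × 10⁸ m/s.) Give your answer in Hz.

4.04 × 10¹⁶ Hz

r = n²a₀/Z = 3.02 × 10⁻¹¹ m, v = Zαc/n = 7.66 × 10⁶ m/s
f = v/(2πr) = 4.04 × 10¹⁶ Hz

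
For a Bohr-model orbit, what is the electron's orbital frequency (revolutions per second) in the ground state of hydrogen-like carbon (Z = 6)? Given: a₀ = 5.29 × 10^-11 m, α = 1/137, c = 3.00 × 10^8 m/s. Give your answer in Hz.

r = n²a₀/Z = 8.82 × 10^-12 m, v = Zαc/n = 1.31 × 10^7 m/s
f = v/(2πr) = 2.37 × 10^17 Hz

2.37 × 10^17 Hz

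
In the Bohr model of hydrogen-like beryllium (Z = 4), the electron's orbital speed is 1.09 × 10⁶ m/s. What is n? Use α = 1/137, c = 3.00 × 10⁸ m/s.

8

v_n = Zαc/n ⇒ n = Zαc/v = 4 × 0.00730 × 3.00 × 10⁸ / 1.09 × 10⁶ ≈ 8.04
n = 8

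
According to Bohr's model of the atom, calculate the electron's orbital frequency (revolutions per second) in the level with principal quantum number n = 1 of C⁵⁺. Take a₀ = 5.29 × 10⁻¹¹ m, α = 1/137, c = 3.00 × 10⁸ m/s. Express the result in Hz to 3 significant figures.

2.37 × 10¹⁷ Hz

r = n²a₀/Z = 8.82 × 10⁻¹² m, v = Zαc/n = 1.31 × 10⁷ m/s
f = v/(2πr) = 2.37 × 10¹⁷ Hz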